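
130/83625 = 26/16725 = 0.00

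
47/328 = 47/328=0.14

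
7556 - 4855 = 2701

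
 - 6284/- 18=349+1/9 =349.11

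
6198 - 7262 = - 1064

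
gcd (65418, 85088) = 2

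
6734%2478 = 1778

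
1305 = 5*261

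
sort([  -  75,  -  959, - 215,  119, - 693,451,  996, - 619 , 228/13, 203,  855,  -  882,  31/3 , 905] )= [ - 959, - 882,  -  693, - 619,  -  215,-75,  31/3 , 228/13,119, 203, 451,855,  905,996] 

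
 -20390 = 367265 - 387655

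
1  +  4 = 5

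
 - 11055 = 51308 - 62363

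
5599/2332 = 509/212 = 2.40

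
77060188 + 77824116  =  154884304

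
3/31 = 3/31 = 0.10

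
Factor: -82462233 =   -  3^1 *7^1*37^1 * 106129^1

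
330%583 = 330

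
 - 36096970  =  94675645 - 130772615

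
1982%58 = 10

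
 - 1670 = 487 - 2157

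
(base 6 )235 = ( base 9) 115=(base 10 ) 95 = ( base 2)1011111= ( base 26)3H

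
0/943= 0 = 0.00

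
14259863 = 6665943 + 7593920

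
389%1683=389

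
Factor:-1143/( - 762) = 2^( - 1)*3^1 = 3/2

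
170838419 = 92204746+78633673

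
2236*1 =2236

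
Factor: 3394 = 2^1*1697^1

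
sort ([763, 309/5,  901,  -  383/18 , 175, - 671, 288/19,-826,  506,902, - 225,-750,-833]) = [ - 833,- 826, - 750,- 671, - 225, - 383/18,288/19,309/5, 175, 506 , 763, 901, 902 ] 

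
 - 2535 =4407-6942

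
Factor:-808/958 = - 404/479 = -2^2*101^1*479^( - 1) 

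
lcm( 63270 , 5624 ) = 253080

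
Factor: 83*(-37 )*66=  - 202686 =- 2^1*3^1 * 11^1*37^1*83^1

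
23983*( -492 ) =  - 11799636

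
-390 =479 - 869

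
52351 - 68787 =-16436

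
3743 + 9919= 13662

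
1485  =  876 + 609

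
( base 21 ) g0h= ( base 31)7b5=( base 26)AC1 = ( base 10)7073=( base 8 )15641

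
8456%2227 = 1775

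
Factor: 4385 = 5^1*877^1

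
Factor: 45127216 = 2^4*331^1*8521^1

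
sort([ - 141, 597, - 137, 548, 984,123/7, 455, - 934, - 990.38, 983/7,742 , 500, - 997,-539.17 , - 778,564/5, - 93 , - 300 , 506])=[-997, - 990.38, - 934,  -  778, - 539.17, - 300, - 141, - 137, - 93, 123/7,564/5,983/7,455,  500, 506,548,597, 742, 984 ] 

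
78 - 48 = 30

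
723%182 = 177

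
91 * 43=3913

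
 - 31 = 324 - 355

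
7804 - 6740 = 1064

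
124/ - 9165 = -1 + 9041/9165= - 0.01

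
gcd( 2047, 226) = 1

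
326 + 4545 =4871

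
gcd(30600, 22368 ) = 24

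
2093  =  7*299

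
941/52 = 941/52=18.10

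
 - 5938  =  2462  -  8400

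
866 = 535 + 331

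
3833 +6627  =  10460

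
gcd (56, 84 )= 28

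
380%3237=380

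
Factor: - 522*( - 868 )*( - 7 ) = - 2^3* 3^2* 7^2*29^1*31^1 = - 3171672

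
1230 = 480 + 750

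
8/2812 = 2/703=0.00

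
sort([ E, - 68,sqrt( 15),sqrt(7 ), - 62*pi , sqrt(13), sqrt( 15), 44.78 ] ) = [ - 62*pi, -68, sqrt( 7), E, sqrt( 13 ),sqrt(15),sqrt ( 15),44.78]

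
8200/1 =8200 = 8200.00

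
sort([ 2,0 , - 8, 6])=[ - 8, 0,2,  6]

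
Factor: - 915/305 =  - 3^1 = -3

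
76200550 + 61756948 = 137957498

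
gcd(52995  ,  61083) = 3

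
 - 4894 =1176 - 6070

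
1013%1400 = 1013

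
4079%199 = 99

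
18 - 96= - 78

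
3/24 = 1/8 = 0.12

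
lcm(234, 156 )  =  468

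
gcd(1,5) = 1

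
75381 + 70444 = 145825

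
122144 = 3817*32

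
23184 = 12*1932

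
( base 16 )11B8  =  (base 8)10670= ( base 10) 4536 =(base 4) 1012320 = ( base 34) 3VE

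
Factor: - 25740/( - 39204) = 65/99 = 3^ (-2 )*5^1*11^( - 1)*13^1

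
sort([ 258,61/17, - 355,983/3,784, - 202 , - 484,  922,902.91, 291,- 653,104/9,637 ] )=[ - 653,  -  484, - 355, - 202,61/17 , 104/9,258,291, 983/3, 637, 784,  902.91,  922]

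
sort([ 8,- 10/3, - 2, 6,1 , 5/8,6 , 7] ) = [ - 10/3, - 2,5/8,1,6, 6 , 7,8]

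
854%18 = 8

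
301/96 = 3 + 13/96 =3.14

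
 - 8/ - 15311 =8/15311 = 0.00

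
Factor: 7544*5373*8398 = 340403792976= 2^4*3^3 * 13^1*17^1*19^1*23^1*41^1 * 199^1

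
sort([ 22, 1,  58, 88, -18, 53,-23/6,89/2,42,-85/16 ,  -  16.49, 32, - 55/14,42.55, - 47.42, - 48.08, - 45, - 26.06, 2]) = [ - 48.08, - 47.42, - 45, - 26.06, - 18, - 16.49, - 85/16, - 55/14, - 23/6, 1,  2,22  ,  32, 42 , 42.55 , 89/2,53, 58,88]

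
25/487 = 25/487 = 0.05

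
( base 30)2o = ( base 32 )2K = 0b1010100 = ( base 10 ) 84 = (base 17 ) 4G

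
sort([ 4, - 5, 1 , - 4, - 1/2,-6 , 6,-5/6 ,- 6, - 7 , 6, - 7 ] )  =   [  -  7,-7 , - 6 , -6, - 5, - 4,-5/6, - 1/2,1 , 4 , 6 , 6 ]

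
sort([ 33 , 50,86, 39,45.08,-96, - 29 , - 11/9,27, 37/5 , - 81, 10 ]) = [ - 96, - 81 , - 29, - 11/9,  37/5, 10, 27,33,39 , 45.08, 50,86 ]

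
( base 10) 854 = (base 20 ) 22E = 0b1101010110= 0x356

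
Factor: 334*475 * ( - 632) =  - 2^4*5^2*19^1 * 79^1*167^1 = - 100266800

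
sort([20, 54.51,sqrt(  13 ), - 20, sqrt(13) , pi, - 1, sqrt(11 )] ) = [ - 20, - 1, pi,sqrt( 11),sqrt( 13), sqrt ( 13),20, 54.51]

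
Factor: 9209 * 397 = 3655973 = 397^1*9209^1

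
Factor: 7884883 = 23^1*342821^1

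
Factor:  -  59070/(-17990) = 5907/1799= 3^1*7^( - 1 ) * 11^1*179^1*257^( - 1) 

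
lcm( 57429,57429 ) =57429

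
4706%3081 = 1625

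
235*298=70030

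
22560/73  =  309+ 3/73 = 309.04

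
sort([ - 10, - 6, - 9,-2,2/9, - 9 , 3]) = [-10, - 9, - 9, - 6,-2,2/9,3]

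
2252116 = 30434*74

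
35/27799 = 35/27799 = 0.00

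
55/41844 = 5/3804 = 0.00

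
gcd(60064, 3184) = 16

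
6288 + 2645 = 8933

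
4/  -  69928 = - 1+ 17481/17482= - 0.00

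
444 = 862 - 418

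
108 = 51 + 57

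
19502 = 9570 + 9932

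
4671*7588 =35443548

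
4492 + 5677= 10169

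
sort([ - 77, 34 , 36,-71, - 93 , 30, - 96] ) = [ - 96, - 93, - 77,-71, 30,  34,  36 ] 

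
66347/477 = 139 + 44/477=139.09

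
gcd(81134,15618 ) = 2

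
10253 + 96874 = 107127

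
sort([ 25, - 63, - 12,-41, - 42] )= [ - 63,  -  42,-41 ,  -  12, 25]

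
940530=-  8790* ( - 107 )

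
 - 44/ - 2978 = 22/1489 = 0.01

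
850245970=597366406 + 252879564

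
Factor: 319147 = 319147^1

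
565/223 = 2 + 119/223  =  2.53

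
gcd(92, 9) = 1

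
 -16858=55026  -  71884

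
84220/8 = 21055/2 = 10527.50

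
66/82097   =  66/82097 = 0.00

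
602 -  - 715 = 1317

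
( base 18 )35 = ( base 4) 323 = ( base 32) 1R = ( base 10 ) 59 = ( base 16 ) 3B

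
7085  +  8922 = 16007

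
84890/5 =16978=16978.00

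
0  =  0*5125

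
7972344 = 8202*972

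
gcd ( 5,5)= 5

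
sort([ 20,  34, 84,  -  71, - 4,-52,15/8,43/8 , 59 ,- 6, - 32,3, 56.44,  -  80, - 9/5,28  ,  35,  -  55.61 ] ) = [ -80 , - 71, - 55.61, - 52,-32, - 6, - 4,  -  9/5, 15/8,3, 43/8,  20,28, 34,35,56.44 , 59,84] 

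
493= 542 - 49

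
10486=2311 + 8175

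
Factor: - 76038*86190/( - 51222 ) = 2^1*3^1 * 5^1 * 13^2*17^1*19^1*23^1*29^1 * 8537^ ( - 1 )=1092285870/8537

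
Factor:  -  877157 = - 43^1*20399^1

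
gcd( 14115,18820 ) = 4705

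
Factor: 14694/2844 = 2^( - 1 )*3^( - 1 )*31^1  =  31/6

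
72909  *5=364545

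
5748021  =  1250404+4497617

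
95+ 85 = 180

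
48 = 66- 18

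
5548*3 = 16644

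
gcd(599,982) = 1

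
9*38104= 342936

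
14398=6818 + 7580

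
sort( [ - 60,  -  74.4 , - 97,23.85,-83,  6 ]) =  [ - 97, - 83, - 74.4,-60, 6,23.85]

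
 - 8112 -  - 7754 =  - 358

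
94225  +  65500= 159725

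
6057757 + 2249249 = 8307006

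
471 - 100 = 371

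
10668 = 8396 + 2272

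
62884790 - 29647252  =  33237538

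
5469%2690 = 89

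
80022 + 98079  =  178101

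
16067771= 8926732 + 7141039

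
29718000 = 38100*780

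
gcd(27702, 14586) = 6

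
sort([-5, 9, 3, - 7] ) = [ - 7,-5,3,  9]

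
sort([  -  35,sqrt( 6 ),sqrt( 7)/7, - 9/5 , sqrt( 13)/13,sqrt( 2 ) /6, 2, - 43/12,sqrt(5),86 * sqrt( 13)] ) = [ - 35, - 43/12, - 9/5,sqrt( 2)/6,sqrt( 13 )/13,sqrt(7)/7, 2,sqrt(5),  sqrt ( 6), 86*sqrt( 13)] 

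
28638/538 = 53 + 62/269= 53.23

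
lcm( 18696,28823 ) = 691752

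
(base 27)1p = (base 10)52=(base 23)26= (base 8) 64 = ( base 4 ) 310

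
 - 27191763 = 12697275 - 39889038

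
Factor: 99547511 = 7^1 * 97^1*146609^1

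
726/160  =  4+43/80 = 4.54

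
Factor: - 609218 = - 2^1*304609^1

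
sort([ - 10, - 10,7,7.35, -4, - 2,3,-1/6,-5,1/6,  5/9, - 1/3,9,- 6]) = [ - 10 , - 10, - 6,  -  5, - 4, - 2, - 1/3, -1/6, 1/6, 5/9,3, 7, 7.35,9]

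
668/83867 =668/83867=0.01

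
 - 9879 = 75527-85406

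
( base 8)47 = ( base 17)25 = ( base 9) 43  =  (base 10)39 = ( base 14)2B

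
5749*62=356438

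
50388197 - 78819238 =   -  28431041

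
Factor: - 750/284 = -2^( - 1 )*3^1*5^3*71^(-1) = - 375/142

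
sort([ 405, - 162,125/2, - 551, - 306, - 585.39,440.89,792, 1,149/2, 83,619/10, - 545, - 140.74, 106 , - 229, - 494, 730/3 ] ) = [ - 585.39, - 551, - 545, - 494, - 306, - 229, - 162, - 140.74, 1,619/10,  125/2,149/2,83, 106, 730/3,405, 440.89,792]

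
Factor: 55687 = 233^1*239^1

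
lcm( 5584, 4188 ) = 16752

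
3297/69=1099/23 = 47.78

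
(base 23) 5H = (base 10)132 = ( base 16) 84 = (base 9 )156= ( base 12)b0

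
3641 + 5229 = 8870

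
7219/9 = 802+1/9  =  802.11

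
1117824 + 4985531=6103355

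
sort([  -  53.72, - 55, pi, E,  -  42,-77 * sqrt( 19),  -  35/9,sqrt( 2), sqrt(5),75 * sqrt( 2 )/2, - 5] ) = [ - 77*sqrt( 19),  -  55, - 53.72, - 42, - 5, - 35/9,sqrt( 2), sqrt( 5 ), E,pi,75*sqrt(2) /2]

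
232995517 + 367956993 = 600952510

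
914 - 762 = 152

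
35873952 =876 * 40952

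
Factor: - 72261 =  - 3^2*7^1* 31^1*37^1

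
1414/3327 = 1414/3327= 0.43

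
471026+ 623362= 1094388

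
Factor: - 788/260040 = -2^( -1) * 3^( - 1 )*5^ (  -  1 )*11^( - 1) = -  1/330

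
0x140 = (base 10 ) 320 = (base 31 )aa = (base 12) 228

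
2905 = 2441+464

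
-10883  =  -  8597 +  - 2286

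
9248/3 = 3082 + 2/3 = 3082.67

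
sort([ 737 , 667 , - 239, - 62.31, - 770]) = [-770, - 239, - 62.31, 667,  737 ]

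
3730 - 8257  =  -4527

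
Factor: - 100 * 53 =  - 2^2*5^2*53^1 = - 5300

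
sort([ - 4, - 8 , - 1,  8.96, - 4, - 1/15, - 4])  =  [ - 8, - 4, - 4, - 4, - 1, - 1/15,8.96]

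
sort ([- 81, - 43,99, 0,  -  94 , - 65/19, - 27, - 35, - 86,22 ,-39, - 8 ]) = [ - 94, - 86,-81, - 43, - 39,-35 , - 27,-8, - 65/19,0,  22,99] 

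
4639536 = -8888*(-522)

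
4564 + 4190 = 8754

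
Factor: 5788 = 2^2*1447^1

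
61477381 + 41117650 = 102595031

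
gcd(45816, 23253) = 69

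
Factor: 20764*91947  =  2^2*3^1*29^1*179^1*30649^1  =  1909187508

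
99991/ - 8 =-99991/8 = - 12498.88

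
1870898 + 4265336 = 6136234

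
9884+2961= 12845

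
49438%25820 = 23618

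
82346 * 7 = 576422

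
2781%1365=51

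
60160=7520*8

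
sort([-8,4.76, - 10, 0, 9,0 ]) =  [ - 10, - 8 , 0, 0, 4.76, 9]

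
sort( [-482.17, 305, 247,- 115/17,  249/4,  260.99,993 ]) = [ - 482.17,- 115/17, 249/4,247,260.99, 305,993 ]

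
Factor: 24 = 2^3*3^1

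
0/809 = 0 = 0.00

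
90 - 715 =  - 625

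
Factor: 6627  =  3^1*47^2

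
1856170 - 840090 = 1016080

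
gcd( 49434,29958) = 6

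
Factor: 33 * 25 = 3^1*5^2*11^1 = 825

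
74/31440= 37/15720= 0.00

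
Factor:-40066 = - 2^1 * 13^1*23^1*67^1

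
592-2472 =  - 1880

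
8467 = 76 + 8391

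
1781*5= 8905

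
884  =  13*68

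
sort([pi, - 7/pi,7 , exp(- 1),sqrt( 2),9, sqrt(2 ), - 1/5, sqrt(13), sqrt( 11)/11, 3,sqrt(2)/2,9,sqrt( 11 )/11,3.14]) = [ - 7/pi, - 1/5,sqrt( 11) /11, sqrt( 11) /11,exp( - 1),  sqrt(2) /2, sqrt(2), sqrt( 2), 3, 3.14,pi,sqrt(13), 7,9,9 ] 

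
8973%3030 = 2913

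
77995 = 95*821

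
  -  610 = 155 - 765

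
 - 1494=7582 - 9076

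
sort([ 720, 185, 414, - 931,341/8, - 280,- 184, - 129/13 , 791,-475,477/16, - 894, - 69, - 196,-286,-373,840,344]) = [ - 931, - 894, - 475,  -  373, - 286,-280,-196, -184, - 69, - 129/13,  477/16,341/8 , 185,344, 414 , 720,791,840] 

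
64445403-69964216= - 5518813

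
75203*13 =977639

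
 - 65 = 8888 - 8953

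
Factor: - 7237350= - 2^1*3^4 * 5^2*  1787^1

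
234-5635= -5401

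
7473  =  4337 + 3136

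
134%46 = 42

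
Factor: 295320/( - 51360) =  - 2^( - 2)*23^1 = - 23/4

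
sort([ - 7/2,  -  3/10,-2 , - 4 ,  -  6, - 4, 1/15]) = [ - 6,-4, - 4,-7/2, -2 ,-3/10,1/15 ] 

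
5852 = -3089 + 8941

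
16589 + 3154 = 19743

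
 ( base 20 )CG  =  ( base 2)100000000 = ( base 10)256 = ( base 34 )7i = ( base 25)a6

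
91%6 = 1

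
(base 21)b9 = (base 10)240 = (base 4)3300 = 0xf0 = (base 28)8G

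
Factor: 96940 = 2^2*5^1*37^1 * 131^1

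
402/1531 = 402/1531 = 0.26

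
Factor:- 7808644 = -2^2 * 17^1*114833^1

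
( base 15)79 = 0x72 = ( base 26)4a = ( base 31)3L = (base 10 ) 114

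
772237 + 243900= 1016137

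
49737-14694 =35043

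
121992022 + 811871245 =933863267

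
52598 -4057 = 48541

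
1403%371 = 290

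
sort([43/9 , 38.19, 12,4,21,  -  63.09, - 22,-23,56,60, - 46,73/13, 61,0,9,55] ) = [ - 63.09,  -  46, - 23, - 22,0,4, 43/9, 73/13,9,12,  21, 38.19, 55,56 , 60 , 61]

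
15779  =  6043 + 9736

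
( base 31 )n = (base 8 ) 27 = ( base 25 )N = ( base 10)23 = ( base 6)35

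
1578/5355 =526/1785 = 0.29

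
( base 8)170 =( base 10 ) 120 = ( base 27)4c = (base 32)3o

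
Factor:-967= - 967^1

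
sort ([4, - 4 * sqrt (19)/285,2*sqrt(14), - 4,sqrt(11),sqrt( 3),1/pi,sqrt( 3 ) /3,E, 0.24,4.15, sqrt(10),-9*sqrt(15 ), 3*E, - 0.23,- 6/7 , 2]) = [ - 9*sqrt(15),  -  4,-6/7, -0.23, - 4*sqrt( 19)/285,0.24, 1/pi,sqrt( 3)/3,sqrt (3), 2,E,sqrt(10), sqrt(11) , 4, 4.15,2*sqrt( 14),3 *E ]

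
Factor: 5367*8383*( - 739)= - 3^1*83^1* 101^1*739^1*1789^1 = - 33248763579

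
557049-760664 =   -  203615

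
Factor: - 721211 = - 23^1*31357^1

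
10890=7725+3165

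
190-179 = 11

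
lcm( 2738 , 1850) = 68450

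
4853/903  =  4853/903 = 5.37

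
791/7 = 113= 113.00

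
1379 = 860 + 519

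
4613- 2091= 2522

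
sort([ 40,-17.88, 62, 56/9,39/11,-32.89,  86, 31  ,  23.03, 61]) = [- 32.89,-17.88, 39/11,56/9,23.03,31, 40, 61, 62,  86]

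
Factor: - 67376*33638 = - 2266393888=- 2^5*11^2*139^1*4211^1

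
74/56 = 1 + 9/28  =  1.32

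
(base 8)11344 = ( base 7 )20046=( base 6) 34220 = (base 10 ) 4836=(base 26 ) 740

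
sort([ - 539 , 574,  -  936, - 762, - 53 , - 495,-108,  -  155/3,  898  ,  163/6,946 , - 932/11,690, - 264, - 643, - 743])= [ - 936, - 762, - 743, - 643, - 539, - 495,-264, - 108,-932/11, -53, - 155/3,163/6,574, 690, 898, 946] 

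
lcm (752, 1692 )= 6768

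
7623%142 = 97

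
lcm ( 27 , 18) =54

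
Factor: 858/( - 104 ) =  - 2^( - 2)*3^1*11^1=   - 33/4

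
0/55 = 0= 0.00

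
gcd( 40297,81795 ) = 1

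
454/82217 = 454/82217 = 0.01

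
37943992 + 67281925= 105225917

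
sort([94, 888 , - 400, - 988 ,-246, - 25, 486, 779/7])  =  [ - 988, - 400,  -  246,-25,  94,779/7, 486,888]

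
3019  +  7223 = 10242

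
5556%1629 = 669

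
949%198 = 157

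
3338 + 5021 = 8359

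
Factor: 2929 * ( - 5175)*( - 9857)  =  3^2 * 5^2 * 23^1 * 29^1*101^1*9857^1 = 149408216775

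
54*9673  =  522342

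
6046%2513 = 1020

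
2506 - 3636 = -1130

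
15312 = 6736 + 8576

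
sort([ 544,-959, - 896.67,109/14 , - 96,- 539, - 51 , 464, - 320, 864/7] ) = [ - 959, - 896.67, - 539 , - 320, - 96,-51 , 109/14, 864/7, 464, 544]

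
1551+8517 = 10068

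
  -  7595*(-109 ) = 827855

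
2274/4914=379/819 = 0.46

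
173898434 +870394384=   1044292818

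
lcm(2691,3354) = 231426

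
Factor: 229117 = 7^1*71^1*461^1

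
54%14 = 12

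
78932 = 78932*1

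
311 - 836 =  - 525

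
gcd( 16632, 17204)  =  44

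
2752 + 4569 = 7321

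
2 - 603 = -601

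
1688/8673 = 1688/8673 = 0.19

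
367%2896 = 367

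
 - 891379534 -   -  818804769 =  - 72574765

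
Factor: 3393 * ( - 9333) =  - 3^4* 13^1*17^1*29^1*61^1= -31666869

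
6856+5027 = 11883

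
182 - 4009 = - 3827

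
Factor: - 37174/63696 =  - 2^( - 3 )*3^ ( - 1)*1327^ ( -1)*18587^1 = - 18587/31848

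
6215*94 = 584210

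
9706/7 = 9706/7=1386.57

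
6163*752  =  4634576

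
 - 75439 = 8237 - 83676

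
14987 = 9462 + 5525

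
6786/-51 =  - 134 + 16/17 = - 133.06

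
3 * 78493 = 235479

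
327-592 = - 265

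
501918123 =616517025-114598902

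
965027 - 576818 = 388209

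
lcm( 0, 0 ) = 0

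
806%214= 164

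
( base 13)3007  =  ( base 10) 6598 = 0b1100111000110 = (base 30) 79S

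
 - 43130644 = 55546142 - 98676786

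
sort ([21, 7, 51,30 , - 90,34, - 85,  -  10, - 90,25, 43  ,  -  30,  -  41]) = [ -90, - 90,-85, - 41, - 30, - 10, 7, 21,25,30,34, 43, 51]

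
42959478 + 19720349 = 62679827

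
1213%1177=36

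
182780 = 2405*76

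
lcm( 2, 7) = 14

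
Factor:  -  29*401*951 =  - 3^1*  29^1*317^1*401^1 = - 11059179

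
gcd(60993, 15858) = 9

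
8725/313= 8725/313= 27.88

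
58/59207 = 58/59207= 0.00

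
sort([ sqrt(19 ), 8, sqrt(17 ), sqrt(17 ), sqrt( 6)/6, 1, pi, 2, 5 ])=[ sqrt(6 ) /6, 1, 2, pi,sqrt(17), sqrt(17 ),  sqrt(19 ),5, 8 ] 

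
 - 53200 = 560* ( - 95)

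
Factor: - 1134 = - 2^1 * 3^4 * 7^1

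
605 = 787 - 182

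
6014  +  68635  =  74649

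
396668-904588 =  - 507920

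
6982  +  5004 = 11986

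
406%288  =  118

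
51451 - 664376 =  - 612925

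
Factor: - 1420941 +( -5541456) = - 3^1*13^1*167^1*1069^1 = - 6962397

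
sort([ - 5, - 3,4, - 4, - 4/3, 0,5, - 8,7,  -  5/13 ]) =[ - 8, - 5, - 4, - 3, - 4/3, - 5/13,0,4,5, 7] 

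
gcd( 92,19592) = 4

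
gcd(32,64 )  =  32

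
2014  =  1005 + 1009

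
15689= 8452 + 7237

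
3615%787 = 467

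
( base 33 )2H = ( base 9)102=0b1010011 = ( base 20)43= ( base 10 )83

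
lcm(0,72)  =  0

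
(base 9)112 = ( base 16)5C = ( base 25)3H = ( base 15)62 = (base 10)92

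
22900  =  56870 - 33970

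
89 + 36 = 125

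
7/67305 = 1/9615 = 0.00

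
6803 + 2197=9000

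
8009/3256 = 2 + 1497/3256 = 2.46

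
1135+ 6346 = 7481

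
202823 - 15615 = 187208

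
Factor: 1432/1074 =4/3 = 2^2 * 3^(-1) 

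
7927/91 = 87+ 10/91 = 87.11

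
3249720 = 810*4012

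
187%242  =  187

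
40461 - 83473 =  - 43012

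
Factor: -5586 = -2^1 *3^1*7^2 * 19^1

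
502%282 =220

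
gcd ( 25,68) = 1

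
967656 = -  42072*( - 23 ) 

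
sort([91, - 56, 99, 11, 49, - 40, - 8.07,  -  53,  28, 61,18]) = [-56, - 53, - 40, - 8.07, 11, 18,  28, 49, 61 , 91, 99 ]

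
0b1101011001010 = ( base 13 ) 3177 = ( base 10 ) 6858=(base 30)7II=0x1ACA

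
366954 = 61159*6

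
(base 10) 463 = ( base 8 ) 717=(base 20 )133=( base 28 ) GF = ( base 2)111001111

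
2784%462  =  12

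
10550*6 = 63300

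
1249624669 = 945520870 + 304103799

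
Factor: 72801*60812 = 2^2  *3^2*23^1 * 661^1*8089^1 = 4427174412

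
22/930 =11/465 =0.02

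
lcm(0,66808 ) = 0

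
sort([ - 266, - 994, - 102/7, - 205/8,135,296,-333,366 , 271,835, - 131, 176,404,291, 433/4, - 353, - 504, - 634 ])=[ - 994, - 634, - 504 , - 353, - 333, - 266, - 131,  -  205/8,- 102/7,433/4,135, 176,271,291,  296, 366,404,835]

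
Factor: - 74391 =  - 3^1 * 137^1*181^1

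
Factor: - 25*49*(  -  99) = 121275 = 3^2*5^2*7^2*11^1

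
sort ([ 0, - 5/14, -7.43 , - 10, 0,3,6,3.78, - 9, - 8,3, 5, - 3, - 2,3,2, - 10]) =[-10, - 10,-9, - 8, - 7.43, - 3,-2,  -  5/14, 0, 0,2, 3,  3,3,3.78 , 5,  6]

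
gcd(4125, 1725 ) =75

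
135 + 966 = 1101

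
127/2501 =127/2501 = 0.05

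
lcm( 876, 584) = 1752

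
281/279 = 1 + 2/279 = 1.01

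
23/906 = 23/906 = 0.03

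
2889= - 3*( - 963)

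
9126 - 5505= 3621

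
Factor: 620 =2^2*5^1*31^1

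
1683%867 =816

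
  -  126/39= -4 + 10/13=- 3.23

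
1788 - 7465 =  -5677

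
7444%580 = 484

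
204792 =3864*53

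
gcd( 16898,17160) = 2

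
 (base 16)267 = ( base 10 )615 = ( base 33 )IL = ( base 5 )4430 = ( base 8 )1147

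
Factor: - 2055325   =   - 5^2*19^1 *4327^1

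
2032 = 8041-6009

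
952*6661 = 6341272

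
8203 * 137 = 1123811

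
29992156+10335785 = 40327941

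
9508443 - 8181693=1326750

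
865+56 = 921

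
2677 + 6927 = 9604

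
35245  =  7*5035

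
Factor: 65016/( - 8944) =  - 2^( - 1)*3^3*7^1*13^( - 1) = - 189/26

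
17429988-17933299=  - 503311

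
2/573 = 2/573 = 0.00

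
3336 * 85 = 283560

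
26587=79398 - 52811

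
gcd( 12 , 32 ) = 4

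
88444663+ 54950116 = 143394779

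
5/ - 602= - 5/602= - 0.01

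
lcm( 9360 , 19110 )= 458640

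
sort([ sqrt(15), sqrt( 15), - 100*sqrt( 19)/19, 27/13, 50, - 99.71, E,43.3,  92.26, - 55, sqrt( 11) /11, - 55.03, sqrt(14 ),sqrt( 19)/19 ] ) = [  -  99.71, - 55.03,  -  55, - 100*sqrt( 19 ) /19,sqrt(19)/19, sqrt( 11 ) /11, 27/13,E, sqrt(14), sqrt( 15 ),sqrt(15 ), 43.3, 50, 92.26] 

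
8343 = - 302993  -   -311336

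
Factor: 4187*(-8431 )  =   - 35300597 = -53^1*79^1*8431^1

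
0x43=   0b1000011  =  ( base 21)34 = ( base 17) 3G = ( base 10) 67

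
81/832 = 81/832 = 0.10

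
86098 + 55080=141178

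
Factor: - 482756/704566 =-241378/352283 = -2^1*151^( - 1 )* 2333^( - 1 )*120689^1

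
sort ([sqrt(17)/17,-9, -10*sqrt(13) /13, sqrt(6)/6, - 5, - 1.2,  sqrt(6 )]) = [ - 9,- 5 ,-10*sqrt(13) /13, - 1.2,  sqrt(17)/17, sqrt(6) /6, sqrt(6 )]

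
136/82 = 68/41 = 1.66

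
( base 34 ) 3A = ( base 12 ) 94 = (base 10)112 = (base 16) 70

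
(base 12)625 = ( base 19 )290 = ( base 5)12033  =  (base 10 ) 893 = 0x37d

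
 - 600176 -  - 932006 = 331830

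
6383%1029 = 209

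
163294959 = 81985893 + 81309066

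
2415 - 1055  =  1360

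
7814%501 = 299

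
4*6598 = 26392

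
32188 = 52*619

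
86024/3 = 86024/3 = 28674.67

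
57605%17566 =4907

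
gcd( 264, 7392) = 264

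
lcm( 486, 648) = 1944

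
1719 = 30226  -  28507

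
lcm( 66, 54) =594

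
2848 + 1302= 4150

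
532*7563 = 4023516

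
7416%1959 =1539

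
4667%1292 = 791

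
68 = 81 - 13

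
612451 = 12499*49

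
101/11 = 9 +2/11 = 9.18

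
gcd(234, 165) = 3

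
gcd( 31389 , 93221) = 1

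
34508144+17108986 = 51617130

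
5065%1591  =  292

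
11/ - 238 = - 1  +  227/238 = - 0.05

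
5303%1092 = 935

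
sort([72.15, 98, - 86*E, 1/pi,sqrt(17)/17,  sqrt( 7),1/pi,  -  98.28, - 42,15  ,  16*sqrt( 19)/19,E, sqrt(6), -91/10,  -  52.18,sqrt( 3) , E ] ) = [ - 86*E, - 98.28, - 52.18,  -  42, - 91/10,sqrt(17)/17,1/pi,1/pi,sqrt (3 ),sqrt( 6),sqrt(7), E, E,16*sqrt ( 19)/19, 15,72.15 , 98 ]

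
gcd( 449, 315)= 1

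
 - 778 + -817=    - 1595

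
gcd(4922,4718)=2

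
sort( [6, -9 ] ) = [ - 9,  6]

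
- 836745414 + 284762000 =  - 551983414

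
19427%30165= 19427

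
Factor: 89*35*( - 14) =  - 2^1*5^1 * 7^2*89^1 = -43610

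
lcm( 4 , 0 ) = 0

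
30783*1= 30783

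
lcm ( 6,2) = 6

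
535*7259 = 3883565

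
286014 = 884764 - 598750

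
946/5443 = 946/5443 = 0.17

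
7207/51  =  7207/51=141.31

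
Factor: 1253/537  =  7/3 = 3^(-1)*7^1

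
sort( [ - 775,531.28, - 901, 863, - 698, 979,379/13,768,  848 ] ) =[  -  901, - 775, - 698, 379/13, 531.28, 768, 848, 863, 979 ]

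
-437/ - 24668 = 437/24668 = 0.02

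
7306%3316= 674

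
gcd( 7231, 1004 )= 1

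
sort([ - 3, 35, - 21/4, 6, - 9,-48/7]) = [ - 9, - 48/7, - 21/4, - 3, 6, 35 ]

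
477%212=53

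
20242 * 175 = 3542350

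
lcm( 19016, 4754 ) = 19016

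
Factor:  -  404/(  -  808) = 2^ ( - 1 )= 1/2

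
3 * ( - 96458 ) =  - 289374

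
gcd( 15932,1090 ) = 2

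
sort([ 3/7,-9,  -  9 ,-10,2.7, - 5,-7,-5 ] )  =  [ - 10,-9,-9,-7,-5, - 5,3/7,2.7]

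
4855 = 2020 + 2835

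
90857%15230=14707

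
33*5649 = 186417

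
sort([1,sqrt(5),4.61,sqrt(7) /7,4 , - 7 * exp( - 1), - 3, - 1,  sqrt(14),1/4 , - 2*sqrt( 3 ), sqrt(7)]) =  [ - 2*sqrt( 3 ), - 3, - 7 * exp( - 1), - 1, 1/4,sqrt ( 7 ) /7,1,sqrt(5) , sqrt( 7),sqrt(14) , 4,4.61]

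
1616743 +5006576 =6623319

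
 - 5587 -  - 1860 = -3727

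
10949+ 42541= 53490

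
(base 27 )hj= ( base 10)478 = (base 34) E2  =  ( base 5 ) 3403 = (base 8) 736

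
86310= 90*959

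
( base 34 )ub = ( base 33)v8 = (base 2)10000000111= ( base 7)3002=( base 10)1031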